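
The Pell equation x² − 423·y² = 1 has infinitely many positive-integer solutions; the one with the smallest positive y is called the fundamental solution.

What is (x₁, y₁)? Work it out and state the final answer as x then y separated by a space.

4607 224

[20; 1,1,3,4,3,1,1,40] for √423; ℓ=8 ⇒ convergent index 7
a_0=20:  p_0=20·1+0=20,  q_0=20·0+1=1
…
a_6=1:  p_6=1·1995+617=2612,  q_6=1·97+30=127
a_7=1:  p_7=1·2612+1995=4607,  q_7=1·127+97=224
(x₁, y₁) = (4607, 224);  4607² − 423·224² = 1 ✓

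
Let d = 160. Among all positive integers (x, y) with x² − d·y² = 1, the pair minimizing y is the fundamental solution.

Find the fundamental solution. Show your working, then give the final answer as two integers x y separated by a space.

721 57

√160 → a₀=12, period (1,1,1,5,1,1,1,24); ℓ=8 even so k=7
step 0: (12, 1)  from 12·(1,0) + (0,1)
step 1: (13, 1)  from 1·(12,1) + (1,0)
step 2: (25, 2)  from 1·(13,1) + (12,1)
step 3: (38, 3)  from 1·(25,2) + (13,1)
…
step 5: (253, 20)  from 1·(215,17) + (38,3)
step 6: (468, 37)  from 1·(253,20) + (215,17)
step 7: (721, 57)  from 1·(468,37) + (253,20)
→ (721, 57).  Check: 721²=519841, 160·57²=519840, difference 1.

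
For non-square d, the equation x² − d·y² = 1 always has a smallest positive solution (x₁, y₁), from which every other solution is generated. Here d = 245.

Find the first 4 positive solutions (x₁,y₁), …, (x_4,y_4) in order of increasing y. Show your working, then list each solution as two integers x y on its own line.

√245 = [15; 1,1,1,7,6,7,1,1,1,30, …], period ℓ=10 (even) → k=9
i=0: a=15 ⇒ p=15, q=1
…
i=2: a=1 ⇒ p=31, q=2
…
i=8: a=1 ⇒ p=33825, q=2161
i=9: a=1 ⇒ p=51841, q=3312
→ (51841, 3312).  Check: 51841²=2687489281, 245·3312²=2687489280, difference 1.
k=2:  x_2 = 51841·51841+245·3312·3312 = 5374978561,  y_2 = 51841·3312+3312·51841 = 343394784
k=3:  x_3 = 51841·5374978561+245·3312·343394784 = 557288527109761,  y_3 = 51841·343394784+3312·5374978561 = 35603857991376
k=4:  x_4 = 51841·557288527109761+245·3312·35603857991376 = 57780789062419261441,  y_4 = 51841·35603857991376+3312·557288527109761 = 3691479203918451648

51841 3312
5374978561 343394784
557288527109761 35603857991376
57780789062419261441 3691479203918451648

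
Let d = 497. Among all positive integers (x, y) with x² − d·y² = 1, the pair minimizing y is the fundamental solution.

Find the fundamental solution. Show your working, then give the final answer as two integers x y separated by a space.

1201887 53912

d=497: √d = [22; 3,2,2,5,6,5,2,2,3,44] (ℓ=10, even), read p_9/q_9
step 0: (22, 1)  from 22·(1,0) + (0,1)
step 1: (67, 3)  from 3·(22,1) + (1,0)
step 2: (156, 7)  from 2·(67,3) + (22,1)
step 3: (379, 17)  from 2·(156,7) + (67,3)
…
step 7: (143637, 6443)  from 2·(65476,2937) + (12685,569)
step 8: (352750, 15823)  from 2·(143637,6443) + (65476,2937)
step 9: (1201887, 53912)  from 3·(352750,15823) + (143637,6443)
→ (1201887, 53912).  Check: 1201887²=1444532360769, 497·53912²=1444532360768, difference 1.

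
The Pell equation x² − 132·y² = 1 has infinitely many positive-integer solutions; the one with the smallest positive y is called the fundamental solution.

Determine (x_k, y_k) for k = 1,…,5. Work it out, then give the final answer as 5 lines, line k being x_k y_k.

d=132: √d = [11; 2,22] (ℓ=2, even), read p_1/q_1
i=0: a=11 ⇒ p=11, q=1
i=1: a=2 ⇒ p=23, q=2
→ (23, 2).  Check: 23²=529, 132·2²=528, difference 1.
(23+2√132)^2 = 1057 + 92√132
(23+2√132)^3 = 48599 + 4230√132
(23+2√132)^4 = 2234497 + 194488√132
(23+2√132)^5 = 102738263 + 8942218√132

23 2
1057 92
48599 4230
2234497 194488
102738263 8942218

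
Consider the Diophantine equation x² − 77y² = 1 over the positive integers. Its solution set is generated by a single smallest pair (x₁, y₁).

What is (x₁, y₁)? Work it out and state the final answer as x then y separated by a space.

√77 → a₀=8, period (1,3,2,3,1,16); ℓ=6 even so k=5
step 0: (8, 1)  from 8·(1,0) + (0,1)
step 1: (9, 1)  from 1·(8,1) + (1,0)
step 2: (35, 4)  from 3·(9,1) + (8,1)
step 3: (79, 9)  from 2·(35,4) + (9,1)
step 4: (272, 31)  from 3·(79,9) + (35,4)
step 5: (351, 40)  from 1·(272,31) + (79,9)
fundamental: x₁=351, y₁=40  (since 123201 − 77·1600 = 1)

351 40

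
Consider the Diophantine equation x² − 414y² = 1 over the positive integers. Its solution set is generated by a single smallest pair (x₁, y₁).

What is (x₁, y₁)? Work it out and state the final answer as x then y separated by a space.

d=414: √d = [20; 2,1,7,2,7,1,2,40] (ℓ=8, even), read p_7/q_7
step 0: (20, 1)  from 20·(1,0) + (0,1)
…
step 3: (468, 23)  from 7·(61,3) + (41,2)
step 4: (997, 49)  from 2·(468,23) + (61,3)
…
step 6: (8444, 415)  from 1·(7447,366) + (997,49)
step 7: (24335, 1196)  from 2·(8444,415) + (7447,366)
→ (24335, 1196).  Check: 24335²=592192225, 414·1196²=592192224, difference 1.

24335 1196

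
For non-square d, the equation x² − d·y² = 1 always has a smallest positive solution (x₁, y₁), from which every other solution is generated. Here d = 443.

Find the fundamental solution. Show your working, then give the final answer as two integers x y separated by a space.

442 21

d=443: √d = [21; 21,42] (ℓ=2, even), read p_1/q_1
i=0: a=21 ⇒ p=21, q=1
i=1: a=21 ⇒ p=442, q=21
→ (442, 21).  Check: 442²=195364, 443·21²=195363, difference 1.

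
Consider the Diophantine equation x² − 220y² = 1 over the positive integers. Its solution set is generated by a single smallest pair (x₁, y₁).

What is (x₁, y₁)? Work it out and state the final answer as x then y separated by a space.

[14; 1,4,1,28] for √220; ℓ=4 ⇒ convergent index 3
k=0  a_k=14  p_k/q_k = 14/1
k=1  a_k=1  p_k/q_k = 15/1
k=2  a_k=4  p_k/q_k = 74/5
k=3  a_k=1  p_k/q_k = 89/6
→ (89, 6).  Check: 89²=7921, 220·6²=7920, difference 1.

89 6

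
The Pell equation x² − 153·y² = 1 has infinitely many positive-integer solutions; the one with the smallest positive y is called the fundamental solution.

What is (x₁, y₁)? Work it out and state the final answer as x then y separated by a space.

[12; 2,1,2,2,2,1,2,24] for √153; ℓ=8 ⇒ convergent index 7
a_0=12:  p_0=12·1+0=12,  q_0=12·0+1=1
a_1=2:  p_1=2·12+1=25,  q_1=2·1+0=2
a_2=1:  p_2=1·25+12=37,  q_2=1·2+1=3
a_3=2:  p_3=2·37+25=99,  q_3=2·3+2=8
a_4=2:  p_4=2·99+37=235,  q_4=2·8+3=19
a_5=2:  p_5=2·235+99=569,  q_5=2·19+8=46
a_6=1:  p_6=1·569+235=804,  q_6=1·46+19=65
a_7=2:  p_7=2·804+569=2177,  q_7=2·65+46=176
fundamental: x₁=2177, y₁=176  (since 4739329 − 153·30976 = 1)

2177 176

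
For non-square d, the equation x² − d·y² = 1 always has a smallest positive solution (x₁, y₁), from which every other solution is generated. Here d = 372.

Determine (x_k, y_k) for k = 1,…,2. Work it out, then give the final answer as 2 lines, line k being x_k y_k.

12151 630
295293601 15310260

√372 = [19; 3,2,12,2,3,38, …], period ℓ=6 (even) → k=5
step 0: (19, 1)  from 19·(1,0) + (0,1)
step 1: (58, 3)  from 3·(19,1) + (1,0)
step 2: (135, 7)  from 2·(58,3) + (19,1)
step 3: (1678, 87)  from 12·(135,7) + (58,3)
step 4: (3491, 181)  from 2·(1678,87) + (135,7)
step 5: (12151, 630)  from 3·(3491,181) + (1678,87)
(x₁, y₁) = (12151, 630);  12151² − 372·630² = 1 ✓
(12151+630√372)^2 = 295293601 + 15310260√372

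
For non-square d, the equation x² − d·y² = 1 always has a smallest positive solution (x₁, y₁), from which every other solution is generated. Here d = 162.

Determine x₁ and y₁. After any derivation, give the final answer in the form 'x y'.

d=162: √d = [12; 1,2,1,2,12,2,1,2,1,24] (ℓ=10, even), read p_9/q_9
k=0  a_k=12  p_k/q_k = 12/1
k=1  a_k=1  p_k/q_k = 13/1
…
k=4  a_k=2  p_k/q_k = 140/11
k=5  a_k=12  p_k/q_k = 1731/136
k=6  a_k=2  p_k/q_k = 3602/283
k=7  a_k=1  p_k/q_k = 5333/419
k=8  a_k=2  p_k/q_k = 14268/1121
k=9  a_k=1  p_k/q_k = 19601/1540
→ (19601, 1540).  Check: 19601²=384199201, 162·1540²=384199200, difference 1.

19601 1540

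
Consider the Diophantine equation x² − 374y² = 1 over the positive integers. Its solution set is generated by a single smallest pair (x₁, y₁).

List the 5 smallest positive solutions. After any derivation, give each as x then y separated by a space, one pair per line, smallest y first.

3365 174
22646449 1171020
152410598405 7880964426
1025723304619201 53038889415960
6903117687676624325 356951717888446374

[19; 2,1,18,1,2,38] for √374; ℓ=6 ⇒ convergent index 5
i=0: a=19 ⇒ p=19, q=1
i=1: a=2 ⇒ p=39, q=2
i=2: a=1 ⇒ p=58, q=3
…
i=4: a=1 ⇒ p=1141, q=59
i=5: a=2 ⇒ p=3365, q=174
fundamental: x₁=3365, y₁=174  (since 11323225 − 374·30276 = 1)
k=2:  x_2 = 3365·3365+374·174·174 = 22646449,  y_2 = 3365·174+174·3365 = 1171020
k=3:  x_3 = 3365·22646449+374·174·1171020 = 152410598405,  y_3 = 3365·1171020+174·22646449 = 7880964426
k=4:  x_4 = 3365·152410598405+374·174·7880964426 = 1025723304619201,  y_4 = 3365·7880964426+174·152410598405 = 53038889415960
k=5:  x_5 = 3365·1025723304619201+374·174·53038889415960 = 6903117687676624325,  y_5 = 3365·53038889415960+174·1025723304619201 = 356951717888446374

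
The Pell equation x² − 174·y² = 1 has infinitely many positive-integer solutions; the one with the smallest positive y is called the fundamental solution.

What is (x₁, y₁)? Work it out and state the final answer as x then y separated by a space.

√174 → a₀=13, period (5,4,5,26); ℓ=4 even so k=3
i=0: a=13 ⇒ p=13, q=1
…
i=2: a=4 ⇒ p=277, q=21
i=3: a=5 ⇒ p=1451, q=110
→ (1451, 110).  Check: 1451²=2105401, 174·110²=2105400, difference 1.

1451 110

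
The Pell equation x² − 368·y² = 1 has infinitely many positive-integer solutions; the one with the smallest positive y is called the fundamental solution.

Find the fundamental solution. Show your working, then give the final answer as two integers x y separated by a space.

1151 60

d=368: √d = [19; 5,2,5,38] (ℓ=4, even), read p_3/q_3
i=0: a=19 ⇒ p=19, q=1
i=1: a=5 ⇒ p=96, q=5
i=2: a=2 ⇒ p=211, q=11
i=3: a=5 ⇒ p=1151, q=60
(x₁, y₁) = (1151, 60);  1151² − 368·60² = 1 ✓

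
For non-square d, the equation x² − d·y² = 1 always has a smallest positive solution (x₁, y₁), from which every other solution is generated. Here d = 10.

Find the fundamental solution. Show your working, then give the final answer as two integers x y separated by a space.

19 6

d=10: √d = [3; 6] (ℓ=1, odd), read p_1/q_1
k=0  a_k=3  p_k/q_k = 3/1
k=1  a_k=6  p_k/q_k = 19/6
(x₁, y₁) = (19, 6);  19² − 10·6² = 1 ✓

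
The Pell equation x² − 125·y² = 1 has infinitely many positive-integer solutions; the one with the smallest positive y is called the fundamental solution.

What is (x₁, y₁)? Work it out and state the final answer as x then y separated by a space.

d=125: √d = [11; 5,1,1,5,22] (ℓ=5, odd), read p_9/q_9
a_0=11:  p_0=11·1+0=11,  q_0=11·0+1=1
…
a_5=22:  p_5=22·682+123=15127,  q_5=22·61+11=1353
…
a_8=1:  p_8=1·91444+76317=167761,  q_8=1·8179+6826=15005
a_9=5:  p_9=5·167761+91444=930249,  q_9=5·15005+8179=83204
fundamental: x₁=930249, y₁=83204  (since 865363202001 − 125·6922905616 = 1)

930249 83204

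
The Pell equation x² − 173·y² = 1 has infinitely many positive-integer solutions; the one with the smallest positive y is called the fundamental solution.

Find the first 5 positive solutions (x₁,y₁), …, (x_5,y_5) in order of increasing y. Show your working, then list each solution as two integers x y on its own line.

[13; 6,1,1,6,26] for √173; ℓ=5 ⇒ convergent index 9
a_0=13:  p_0=13·1+0=13,  q_0=13·0+1=1
…
a_2=1:  p_2=1·79+13=92,  q_2=1·6+1=7
a_3=1:  p_3=1·92+79=171,  q_3=1·7+6=13
a_4=6:  p_4=6·171+92=1118,  q_4=6·13+7=85
a_5=26:  p_5=26·1118+171=29239,  q_5=26·85+13=2223
…
a_7=1:  p_7=1·176552+29239=205791,  q_7=1·13423+2223=15646
a_8=1:  p_8=1·205791+176552=382343,  q_8=1·15646+13423=29069
a_9=6:  p_9=6·382343+205791=2499849,  q_9=6·29069+15646=190060
fundamental: x₁=2499849, y₁=190060  (since 6249245022801 − 173·36122803600 = 1)
k=2:  x_2 = 2499849·2499849+173·190060·190060 = 12498490045601,  y_2 = 2499849·190060+190060·2499849 = 950242601880
k=3:  x_3 = 2499849·12498490045601+173·190060·950242601880 = 62488675684008728649,  y_3 = 2499849·950242601880+190060·12498490045601 = 4750926036134042180
k=4:  x_4 = 2499849·62488675684008728649+173·190060·4750926036134042180 = 312424506839974574118902401,  y_4 = 2499849·4750926036134042180+190060·62488675684008728649 = 23753195401006348176659760
k=5:  x_5 = 2499849·312424506839974574118902401+173·190060·23753195401006348176659760 = 1562028181998744709597444087746249,  y_5 = 2499849·23753195401006348176659760+190060·312424506839974574118902401 = 118758803540015886040113314710300

2499849 190060
12498490045601 950242601880
62488675684008728649 4750926036134042180
312424506839974574118902401 23753195401006348176659760
1562028181998744709597444087746249 118758803540015886040113314710300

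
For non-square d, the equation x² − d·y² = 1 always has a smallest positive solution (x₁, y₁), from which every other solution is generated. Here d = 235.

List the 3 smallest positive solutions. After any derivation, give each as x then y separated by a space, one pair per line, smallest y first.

46 3
4231 276
389206 25389

√235 = [15; 3,30, …], period ℓ=2 (even) → k=1
a_0=15:  p_0=15·1+0=15,  q_0=15·0+1=1
a_1=3:  p_1=3·15+1=46,  q_1=3·1+0=3
fundamental: x₁=46, y₁=3  (since 2116 − 235·9 = 1)
k=2:  x_2 = 46·46+235·3·3 = 4231,  y_2 = 46·3+3·46 = 276
k=3:  x_3 = 46·4231+235·3·276 = 389206,  y_3 = 46·276+3·4231 = 25389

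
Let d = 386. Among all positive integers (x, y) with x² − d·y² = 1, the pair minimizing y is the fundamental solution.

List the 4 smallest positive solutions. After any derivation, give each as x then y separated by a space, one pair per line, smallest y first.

√386 = [19; 1,1,1,4,1,18,1,4,1,1,1,38, …], period ℓ=12 (even) → k=11
a_0=19:  p_0=19·1+0=19,  q_0=19·0+1=1
…
a_6=18:  p_6=18·334+275=6287,  q_6=18·17+14=320
a_7=1:  p_7=1·6287+334=6621,  q_7=1·320+17=337
…
a_9=1:  p_9=1·32771+6621=39392,  q_9=1·1668+337=2005
a_10=1:  p_10=1·39392+32771=72163,  q_10=1·2005+1668=3673
a_11=1:  p_11=1·72163+39392=111555,  q_11=1·3673+2005=5678
→ (111555, 5678).  Check: 111555²=12444518025, 386·5678²=12444518024, difference 1.
n=2: (111555,5678)∘(111555,5678) = (111555·111555+386·5678·5678, 111555·5678+5678·111555) = (24889036049,1266818580)
n=3: (24889036049,1266818580)∘(111555,5678) = (111555·24889036049+386·5678·1266818580, 111555·1266818580+5678·24889036049) = (5552992832780835,282639893378122)
n=4: (5552992832780835,282639893378122)∘(111555,5678) = (111555·5552992832780835+386·5678·282639893378122, 111555·282639893378122+5678·5552992832780835) = (1238928230896843060801,63059786610325980840)

111555 5678
24889036049 1266818580
5552992832780835 282639893378122
1238928230896843060801 63059786610325980840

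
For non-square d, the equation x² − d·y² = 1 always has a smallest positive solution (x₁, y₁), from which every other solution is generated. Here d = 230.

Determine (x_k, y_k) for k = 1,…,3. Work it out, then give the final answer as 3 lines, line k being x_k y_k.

91 6
16561 1092
3014011 198738

√230 = [15; 6,30, …], period ℓ=2 (even) → k=1
k=0  a_k=15  p_k/q_k = 15/1
k=1  a_k=6  p_k/q_k = 91/6
fundamental: x₁=91, y₁=6  (since 8281 − 230·36 = 1)
k=2:  x_2 = 91·91+230·6·6 = 16561,  y_2 = 91·6+6·91 = 1092
k=3:  x_3 = 91·16561+230·6·1092 = 3014011,  y_3 = 91·1092+6·16561 = 198738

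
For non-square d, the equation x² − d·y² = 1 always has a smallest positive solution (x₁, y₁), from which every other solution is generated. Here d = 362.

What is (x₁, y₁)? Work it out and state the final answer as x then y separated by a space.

√362 = [19; 38, …], period ℓ=1 (odd) → k=1
k=0  a_k=19  p_k/q_k = 19/1
k=1  a_k=38  p_k/q_k = 723/38
(x₁, y₁) = (723, 38);  723² − 362·38² = 1 ✓

723 38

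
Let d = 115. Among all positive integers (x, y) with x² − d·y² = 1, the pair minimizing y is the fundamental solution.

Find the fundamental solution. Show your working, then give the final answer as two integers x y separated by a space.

√115 → a₀=10, period (1,2,1,1,1,1,1,2,1,20); ℓ=10 even so k=9
k=0  a_k=10  p_k/q_k = 10/1
k=1  a_k=1  p_k/q_k = 11/1
…
k=5  a_k=1  p_k/q_k = 118/11
k=6  a_k=1  p_k/q_k = 193/18
…
k=8  a_k=2  p_k/q_k = 815/76
k=9  a_k=1  p_k/q_k = 1126/105
(x₁, y₁) = (1126, 105);  1126² − 115·105² = 1 ✓

1126 105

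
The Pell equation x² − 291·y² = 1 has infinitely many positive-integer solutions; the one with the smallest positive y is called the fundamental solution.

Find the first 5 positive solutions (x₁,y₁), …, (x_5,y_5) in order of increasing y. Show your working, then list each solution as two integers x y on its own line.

[17; 17,34] for √291; ℓ=2 ⇒ convergent index 1
k=0  a_k=17  p_k/q_k = 17/1
k=1  a_k=17  p_k/q_k = 290/17
→ (290, 17).  Check: 290²=84100, 291·17²=84099, difference 1.
(290+17√291)^2 = 168199 + 9860√291
(290+17√291)^3 = 97555130 + 5718783√291
(290+17√291)^4 = 56581807201 + 3316884280√291
(290+17√291)^5 = 32817350621450 + 1923787163617√291

290 17
168199 9860
97555130 5718783
56581807201 3316884280
32817350621450 1923787163617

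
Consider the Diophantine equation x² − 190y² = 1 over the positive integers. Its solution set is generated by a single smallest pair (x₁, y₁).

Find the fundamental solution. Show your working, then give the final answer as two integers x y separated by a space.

[13; 1,3,1,1,1,…,3,1,26] for √190; ℓ=14 ⇒ convergent index 13
a_0=13:  p_0=13·1+0=13,  q_0=13·0+1=1
…
a_3=1:  p_3=1·55+14=69,  q_3=1·4+1=5
…
a_5=1:  p_5=1·124+69=193,  q_5=1·9+5=14
…
a_7=2:  p_7=2·510+193=1213,  q_7=2·37+14=88
a_8=2:  p_8=2·1213+510=2936,  q_8=2·88+37=213
…
a_11=1:  p_11=1·7085+4149=11234,  q_11=1·514+301=815
a_12=3:  p_12=3·11234+7085=40787,  q_12=3·815+514=2959
a_13=1:  p_13=1·40787+11234=52021,  q_13=1·2959+815=3774
(x₁, y₁) = (52021, 3774);  52021² − 190·3774² = 1 ✓

52021 3774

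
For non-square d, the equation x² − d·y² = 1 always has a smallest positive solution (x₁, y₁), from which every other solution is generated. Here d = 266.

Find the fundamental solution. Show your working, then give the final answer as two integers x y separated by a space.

685 42

[16; 3,4,3,32] for √266; ℓ=4 ⇒ convergent index 3
i=0: a=16 ⇒ p=16, q=1
i=1: a=3 ⇒ p=49, q=3
i=2: a=4 ⇒ p=212, q=13
i=3: a=3 ⇒ p=685, q=42
fundamental: x₁=685, y₁=42  (since 469225 − 266·1764 = 1)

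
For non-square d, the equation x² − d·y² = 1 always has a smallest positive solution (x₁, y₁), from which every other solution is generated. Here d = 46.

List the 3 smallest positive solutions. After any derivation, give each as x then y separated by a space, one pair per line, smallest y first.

24335 3588
1184384449 174627960
57643991108495 8499142809612

d=46: √d = [6; 1,3,1,1,2,6,2,1,1,3,1,12] (ℓ=12, even), read p_11/q_11
k=0  a_k=6  p_k/q_k = 6/1
k=1  a_k=1  p_k/q_k = 7/1
…
k=5  a_k=2  p_k/q_k = 156/23
k=6  a_k=6  p_k/q_k = 997/147
k=7  a_k=2  p_k/q_k = 2150/317
k=8  a_k=1  p_k/q_k = 3147/464
k=9  a_k=1  p_k/q_k = 5297/781
k=10  a_k=3  p_k/q_k = 19038/2807
k=11  a_k=1  p_k/q_k = 24335/3588
→ (24335, 3588).  Check: 24335²=592192225, 46·3588²=592192224, difference 1.
(24335+3588√46)^2 = 1184384449 + 174627960√46
(24335+3588√46)^3 = 57643991108495 + 8499142809612√46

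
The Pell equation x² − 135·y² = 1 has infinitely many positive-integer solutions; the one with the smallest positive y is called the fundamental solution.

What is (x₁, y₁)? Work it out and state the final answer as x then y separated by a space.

244 21

d=135: √d = [11; 1,1,1,1,1,1,1,22] (ℓ=8, even), read p_7/q_7
a_0=11:  p_0=11·1+0=11,  q_0=11·0+1=1
a_1=1:  p_1=1·11+1=12,  q_1=1·1+0=1
…
a_3=1:  p_3=1·23+12=35,  q_3=1·2+1=3
a_4=1:  p_4=1·35+23=58,  q_4=1·3+2=5
…
a_6=1:  p_6=1·93+58=151,  q_6=1·8+5=13
a_7=1:  p_7=1·151+93=244,  q_7=1·13+8=21
(x₁, y₁) = (244, 21);  244² − 135·21² = 1 ✓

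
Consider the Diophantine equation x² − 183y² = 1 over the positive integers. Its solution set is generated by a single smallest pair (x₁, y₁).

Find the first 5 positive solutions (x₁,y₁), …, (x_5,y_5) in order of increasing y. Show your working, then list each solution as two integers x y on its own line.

487 36
474337 35064
462003751 34152300
449991179137 33264305136
438290946475687 32399399050164

√183 = [13; 1,1,8,1,1,26, …], period ℓ=6 (even) → k=5
i=0: a=13 ⇒ p=13, q=1
i=1: a=1 ⇒ p=14, q=1
i=2: a=1 ⇒ p=27, q=2
i=3: a=8 ⇒ p=230, q=17
i=4: a=1 ⇒ p=257, q=19
i=5: a=1 ⇒ p=487, q=36
→ (487, 36).  Check: 487²=237169, 183·36²=237168, difference 1.
n=2: (487,36)∘(487,36) = (487·487+183·36·36, 487·36+36·487) = (474337,35064)
n=3: (474337,35064)∘(487,36) = (487·474337+183·36·35064, 487·35064+36·474337) = (462003751,34152300)
n=4: (462003751,34152300)∘(487,36) = (487·462003751+183·36·34152300, 487·34152300+36·462003751) = (449991179137,33264305136)
n=5: (449991179137,33264305136)∘(487,36) = (487·449991179137+183·36·33264305136, 487·33264305136+36·449991179137) = (438290946475687,32399399050164)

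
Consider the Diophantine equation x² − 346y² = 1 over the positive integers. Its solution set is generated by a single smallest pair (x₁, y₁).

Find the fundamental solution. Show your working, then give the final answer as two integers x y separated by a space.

17299 930

√346 → a₀=18, period (1,1,1,1,36); ℓ=5 odd so k=9
i=0: a=18 ⇒ p=18, q=1
…
i=2: a=1 ⇒ p=37, q=2
i=3: a=1 ⇒ p=56, q=3
i=4: a=1 ⇒ p=93, q=5
i=5: a=36 ⇒ p=3404, q=183
i=6: a=1 ⇒ p=3497, q=188
…
i=8: a=1 ⇒ p=10398, q=559
i=9: a=1 ⇒ p=17299, q=930
→ (17299, 930).  Check: 17299²=299255401, 346·930²=299255400, difference 1.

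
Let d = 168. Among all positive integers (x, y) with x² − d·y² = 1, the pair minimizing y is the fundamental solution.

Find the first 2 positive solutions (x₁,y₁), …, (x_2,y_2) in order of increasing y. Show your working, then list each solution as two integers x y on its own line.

13 1
337 26

√168 = [12; 1,24, …], period ℓ=2 (even) → k=1
k=0  a_k=12  p_k/q_k = 12/1
k=1  a_k=1  p_k/q_k = 13/1
fundamental: x₁=13, y₁=1  (since 169 − 168·1 = 1)
k=2:  x_2 = 13·13+168·1·1 = 337,  y_2 = 13·1+1·13 = 26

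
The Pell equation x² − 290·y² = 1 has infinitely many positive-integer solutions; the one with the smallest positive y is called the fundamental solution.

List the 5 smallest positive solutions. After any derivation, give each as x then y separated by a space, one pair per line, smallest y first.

√290 = [17; 34, …], period ℓ=1 (odd) → k=1
a_0=17:  p_0=17·1+0=17,  q_0=17·0+1=1
a_1=34:  p_1=34·17+1=579,  q_1=34·1+0=34
fundamental: x₁=579, y₁=34  (since 335241 − 290·1156 = 1)
(579+34√290)^2 = 670481 + 39372√290
(579+34√290)^3 = 776416419 + 45592742√290
(579+34√290)^4 = 899089542721 + 52796355864√290
(579+34√290)^5 = 1041144914054499 + 61138134497770√290

579 34
670481 39372
776416419 45592742
899089542721 52796355864
1041144914054499 61138134497770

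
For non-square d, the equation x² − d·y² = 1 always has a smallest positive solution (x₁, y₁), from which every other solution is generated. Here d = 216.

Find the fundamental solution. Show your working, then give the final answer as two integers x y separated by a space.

√216 → a₀=14, period (1,2,3,2,1,28); ℓ=6 even so k=5
step 0: (14, 1)  from 14·(1,0) + (0,1)
step 1: (15, 1)  from 1·(14,1) + (1,0)
…
step 4: (338, 23)  from 2·(147,10) + (44,3)
step 5: (485, 33)  from 1·(338,23) + (147,10)
fundamental: x₁=485, y₁=33  (since 235225 − 216·1089 = 1)

485 33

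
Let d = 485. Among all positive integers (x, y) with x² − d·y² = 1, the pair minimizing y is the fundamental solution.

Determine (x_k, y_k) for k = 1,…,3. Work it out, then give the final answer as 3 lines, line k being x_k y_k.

969 44
1877921 85272
3639409929 165257092

[22; 44] for √485; ℓ=1 ⇒ convergent index 1
step 0: (22, 1)  from 22·(1,0) + (0,1)
step 1: (969, 44)  from 44·(22,1) + (1,0)
→ (969, 44).  Check: 969²=938961, 485·44²=938960, difference 1.
(969+44√485)^2 = 1877921 + 85272√485
(969+44√485)^3 = 3639409929 + 165257092√485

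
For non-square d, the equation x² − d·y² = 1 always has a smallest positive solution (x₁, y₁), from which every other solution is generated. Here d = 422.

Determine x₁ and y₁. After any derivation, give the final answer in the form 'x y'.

7022501 341850

[20; 1,1,5,2,1,…,1,1,40] for √422; ℓ=14 ⇒ convergent index 13
step 0: (20, 1)  from 20·(1,0) + (0,1)
…
step 3: (226, 11)  from 5·(41,2) + (21,1)
step 4: (493, 24)  from 2·(226,11) + (41,2)
…
step 7: (53719, 2615)  from 20·(2650,129) + (719,35)
step 8: (163807, 7974)  from 3·(53719,2615) + (2650,129)
step 9: (217526, 10589)  from 1·(163807,7974) + (53719,2615)
…
step 11: (3211821, 156349)  from 5·(598859,29152) + (217526,10589)
step 12: (3810680, 185501)  from 1·(3211821,156349) + (598859,29152)
step 13: (7022501, 341850)  from 1·(3810680,185501) + (3211821,156349)
(x₁, y₁) = (7022501, 341850);  7022501² − 422·341850² = 1 ✓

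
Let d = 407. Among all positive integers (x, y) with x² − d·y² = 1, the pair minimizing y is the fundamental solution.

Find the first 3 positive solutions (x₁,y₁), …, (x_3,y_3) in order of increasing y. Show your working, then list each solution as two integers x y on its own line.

2663 132
14183137 703032
75539384999 3744348300

d=407: √d = [20; 5,1,2,1,5,40] (ℓ=6, even), read p_5/q_5
a_0=20:  p_0=20·1+0=20,  q_0=20·0+1=1
…
a_4=1:  p_4=1·343+121=464,  q_4=1·17+6=23
a_5=5:  p_5=5·464+343=2663,  q_5=5·23+17=132
(x₁, y₁) = (2663, 132);  2663² − 407·132² = 1 ✓
n=2: (2663,132)∘(2663,132) = (2663·2663+407·132·132, 2663·132+132·2663) = (14183137,703032)
n=3: (14183137,703032)∘(2663,132) = (2663·14183137+407·132·703032, 2663·703032+132·14183137) = (75539384999,3744348300)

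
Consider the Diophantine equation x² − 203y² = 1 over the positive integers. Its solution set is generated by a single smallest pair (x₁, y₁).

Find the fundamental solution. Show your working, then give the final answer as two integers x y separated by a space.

57 4

d=203: √d = [14; 4,28] (ℓ=2, even), read p_1/q_1
i=0: a=14 ⇒ p=14, q=1
i=1: a=4 ⇒ p=57, q=4
(x₁, y₁) = (57, 4);  57² − 203·4² = 1 ✓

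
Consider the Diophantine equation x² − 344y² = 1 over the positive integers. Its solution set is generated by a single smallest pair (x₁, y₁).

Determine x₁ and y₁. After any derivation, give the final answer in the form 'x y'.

d=344: √d = [18; 1,1,4,1,3,1,4,1,1,36] (ℓ=10, even), read p_9/q_9
a_0=18:  p_0=18·1+0=18,  q_0=18·0+1=1
…
a_2=1:  p_2=1·19+18=37,  q_2=1·1+1=2
…
a_4=1:  p_4=1·167+37=204,  q_4=1·9+2=11
a_5=3:  p_5=3·204+167=779,  q_5=3·11+9=42
a_6=1:  p_6=1·779+204=983,  q_6=1·42+11=53
a_7=4:  p_7=4·983+779=4711,  q_7=4·53+42=254
a_8=1:  p_8=1·4711+983=5694,  q_8=1·254+53=307
a_9=1:  p_9=1·5694+4711=10405,  q_9=1·307+254=561
fundamental: x₁=10405, y₁=561  (since 108264025 − 344·314721 = 1)

10405 561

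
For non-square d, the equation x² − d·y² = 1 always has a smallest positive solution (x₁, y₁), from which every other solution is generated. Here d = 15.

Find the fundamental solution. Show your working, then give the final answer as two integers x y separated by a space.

[3; 1,6] for √15; ℓ=2 ⇒ convergent index 1
step 0: (3, 1)  from 3·(1,0) + (0,1)
step 1: (4, 1)  from 1·(3,1) + (1,0)
(x₁, y₁) = (4, 1);  4² − 15·1² = 1 ✓

4 1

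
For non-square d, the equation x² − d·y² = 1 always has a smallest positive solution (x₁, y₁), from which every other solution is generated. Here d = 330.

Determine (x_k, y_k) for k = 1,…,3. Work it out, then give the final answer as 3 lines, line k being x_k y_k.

109 6
23761 1308
5179789 285138

d=330: √d = [18; 6,36] (ℓ=2, even), read p_1/q_1
i=0: a=18 ⇒ p=18, q=1
i=1: a=6 ⇒ p=109, q=6
(x₁, y₁) = (109, 6);  109² − 330·6² = 1 ✓
k=2:  x_2 = 109·109+330·6·6 = 23761,  y_2 = 109·6+6·109 = 1308
k=3:  x_3 = 109·23761+330·6·1308 = 5179789,  y_3 = 109·1308+6·23761 = 285138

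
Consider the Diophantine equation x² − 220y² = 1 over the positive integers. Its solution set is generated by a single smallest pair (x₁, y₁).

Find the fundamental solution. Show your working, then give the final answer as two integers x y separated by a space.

89 6

d=220: √d = [14; 1,4,1,28] (ℓ=4, even), read p_3/q_3
k=0  a_k=14  p_k/q_k = 14/1
…
k=2  a_k=4  p_k/q_k = 74/5
k=3  a_k=1  p_k/q_k = 89/6
→ (89, 6).  Check: 89²=7921, 220·6²=7920, difference 1.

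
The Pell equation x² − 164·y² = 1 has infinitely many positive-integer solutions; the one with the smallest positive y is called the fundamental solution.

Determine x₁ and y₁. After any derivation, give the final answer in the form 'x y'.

√164 = [12; 1,4,6,4,1,24, …], period ℓ=6 (even) → k=5
a_0=12:  p_0=12·1+0=12,  q_0=12·0+1=1
…
a_2=4:  p_2=4·13+12=64,  q_2=4·1+1=5
…
a_4=4:  p_4=4·397+64=1652,  q_4=4·31+5=129
a_5=1:  p_5=1·1652+397=2049,  q_5=1·129+31=160
→ (2049, 160).  Check: 2049²=4198401, 164·160²=4198400, difference 1.

2049 160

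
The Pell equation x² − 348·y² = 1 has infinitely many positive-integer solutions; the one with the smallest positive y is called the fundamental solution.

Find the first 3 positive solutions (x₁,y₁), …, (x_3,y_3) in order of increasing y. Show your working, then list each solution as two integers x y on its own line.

1567 84
4910977 263256
15391000351 825044220

√348 → a₀=18, period (1,1,1,8,1,1,1,36); ℓ=8 even so k=7
i=0: a=18 ⇒ p=18, q=1
…
i=3: a=1 ⇒ p=56, q=3
i=4: a=8 ⇒ p=485, q=26
i=5: a=1 ⇒ p=541, q=29
i=6: a=1 ⇒ p=1026, q=55
i=7: a=1 ⇒ p=1567, q=84
fundamental: x₁=1567, y₁=84  (since 2455489 − 348·7056 = 1)
(1567+84√348)^2 = 4910977 + 263256√348
(1567+84√348)^3 = 15391000351 + 825044220√348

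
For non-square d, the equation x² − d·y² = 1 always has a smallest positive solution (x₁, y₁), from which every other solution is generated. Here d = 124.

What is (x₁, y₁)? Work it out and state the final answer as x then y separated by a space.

4620799 414960

√124 = [11; 7,2,1,1,1,…,2,7,22, …], period ℓ=16 (even) → k=15
k=0  a_k=11  p_k/q_k = 11/1
k=1  a_k=7  p_k/q_k = 78/7
k=2  a_k=2  p_k/q_k = 167/15
k=3  a_k=1  p_k/q_k = 245/22
k=4  a_k=1  p_k/q_k = 412/37
k=5  a_k=1  p_k/q_k = 657/59
k=6  a_k=3  p_k/q_k = 2383/214
k=7  a_k=1  p_k/q_k = 3040/273
k=8  a_k=4  p_k/q_k = 14543/1306
…
k=10  a_k=3  p_k/q_k = 67292/6043
…
k=12  a_k=1  p_k/q_k = 152167/13665
k=13  a_k=1  p_k/q_k = 237042/21287
k=14  a_k=2  p_k/q_k = 626251/56239
k=15  a_k=7  p_k/q_k = 4620799/414960
(x₁, y₁) = (4620799, 414960);  4620799² − 124·414960² = 1 ✓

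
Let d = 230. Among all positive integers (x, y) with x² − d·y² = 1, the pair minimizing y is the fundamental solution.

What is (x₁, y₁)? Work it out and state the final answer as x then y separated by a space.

91 6

√230 → a₀=15, period (6,30); ℓ=2 even so k=1
i=0: a=15 ⇒ p=15, q=1
i=1: a=6 ⇒ p=91, q=6
(x₁, y₁) = (91, 6);  91² − 230·6² = 1 ✓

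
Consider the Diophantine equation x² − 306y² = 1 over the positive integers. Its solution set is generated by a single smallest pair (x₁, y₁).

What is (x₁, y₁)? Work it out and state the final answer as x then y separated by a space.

35 2

√306 → a₀=17, period (2,34); ℓ=2 even so k=1
i=0: a=17 ⇒ p=17, q=1
i=1: a=2 ⇒ p=35, q=2
→ (35, 2).  Check: 35²=1225, 306·2²=1224, difference 1.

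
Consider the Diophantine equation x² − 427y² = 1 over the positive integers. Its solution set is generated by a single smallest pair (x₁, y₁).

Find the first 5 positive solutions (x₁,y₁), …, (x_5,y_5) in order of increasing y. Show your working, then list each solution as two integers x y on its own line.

62 3
7687 372
953126 46125
118179937 5719128
14653359062 709125747

√427 = [20; 1,1,1,40, …], period ℓ=4 (even) → k=3
step 0: (20, 1)  from 20·(1,0) + (0,1)
…
step 2: (41, 2)  from 1·(21,1) + (20,1)
step 3: (62, 3)  from 1·(41,2) + (21,1)
fundamental: x₁=62, y₁=3  (since 3844 − 427·9 = 1)
n=2: (62,3)∘(62,3) = (62·62+427·3·3, 62·3+3·62) = (7687,372)
n=3: (7687,372)∘(62,3) = (62·7687+427·3·372, 62·372+3·7687) = (953126,46125)
n=4: (953126,46125)∘(62,3) = (62·953126+427·3·46125, 62·46125+3·953126) = (118179937,5719128)
n=5: (118179937,5719128)∘(62,3) = (62·118179937+427·3·5719128, 62·5719128+3·118179937) = (14653359062,709125747)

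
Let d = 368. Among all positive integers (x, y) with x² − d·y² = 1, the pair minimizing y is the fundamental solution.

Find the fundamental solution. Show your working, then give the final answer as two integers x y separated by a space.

[19; 5,2,5,38] for √368; ℓ=4 ⇒ convergent index 3
k=0  a_k=19  p_k/q_k = 19/1
…
k=2  a_k=2  p_k/q_k = 211/11
k=3  a_k=5  p_k/q_k = 1151/60
(x₁, y₁) = (1151, 60);  1151² − 368·60² = 1 ✓

1151 60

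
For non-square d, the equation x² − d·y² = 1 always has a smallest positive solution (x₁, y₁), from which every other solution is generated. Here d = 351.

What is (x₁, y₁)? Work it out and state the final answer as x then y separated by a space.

[18; 1,2,1,3,2,2,2,3,1,2,1,36] for √351; ℓ=12 ⇒ convergent index 11
i=0: a=18 ⇒ p=18, q=1
…
i=10: a=2 ⇒ p=45882, q=2449
i=11: a=1 ⇒ p=62425, q=3332
fundamental: x₁=62425, y₁=3332  (since 3896880625 − 351·11102224 = 1)

62425 3332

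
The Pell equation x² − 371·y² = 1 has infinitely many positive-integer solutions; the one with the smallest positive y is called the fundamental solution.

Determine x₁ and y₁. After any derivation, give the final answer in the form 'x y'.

1695 88

√371 = [19; 3,1,4,1,3,38, …], period ℓ=6 (even) → k=5
a_0=19:  p_0=19·1+0=19,  q_0=19·0+1=1
a_1=3:  p_1=3·19+1=58,  q_1=3·1+0=3
a_2=1:  p_2=1·58+19=77,  q_2=1·3+1=4
…
a_4=1:  p_4=1·366+77=443,  q_4=1·19+4=23
a_5=3:  p_5=3·443+366=1695,  q_5=3·23+19=88
(x₁, y₁) = (1695, 88);  1695² − 371·88² = 1 ✓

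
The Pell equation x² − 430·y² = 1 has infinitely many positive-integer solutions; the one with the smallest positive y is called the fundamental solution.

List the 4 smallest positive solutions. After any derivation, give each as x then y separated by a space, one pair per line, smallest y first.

2862251 138030
16384961574001 790153011060
93795745300289010251 4523232492118854090
536933931562978654798296001 25893253447598574322902120

√430 = [20; 1,2,1,3,1,…,2,1,40, …], period ℓ=14 (even) → k=13
a_0=20:  p_0=20·1+0=20,  q_0=20·0+1=1
…
a_7=8:  p_7=8·2675+394=21794,  q_7=8·129+19=1051
…
a_9=1:  p_9=1·133439+21794=155233,  q_9=1·6435+1051=7486
…
a_11=1:  p_11=1·599138+155233=754371,  q_11=1·28893+7486=36379
a_12=2:  p_12=2·754371+599138=2107880,  q_12=2·36379+28893=101651
a_13=1:  p_13=1·2107880+754371=2862251,  q_13=1·101651+36379=138030
→ (2862251, 138030).  Check: 2862251²=8192480787001, 430·138030²=8192480787000, difference 1.
(x_2, y_2) = (2862251·2862251 + 430·138030·138030, 2862251·138030 + 138030·2862251) = (16384961574001, 790153011060)
(x_3, y_3) = (2862251·16384961574001 + 430·138030·790153011060, 2862251·790153011060 + 138030·16384961574001) = (93795745300289010251, 4523232492118854090)
(x_4, y_4) = (2862251·93795745300289010251 + 430·138030·4523232492118854090, 2862251·4523232492118854090 + 138030·93795745300289010251) = (536933931562978654798296001, 25893253447598574322902120)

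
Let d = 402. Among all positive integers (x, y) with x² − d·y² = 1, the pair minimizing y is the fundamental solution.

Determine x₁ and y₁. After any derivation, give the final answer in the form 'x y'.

401 20

[20; 20,40] for √402; ℓ=2 ⇒ convergent index 1
a_0=20:  p_0=20·1+0=20,  q_0=20·0+1=1
a_1=20:  p_1=20·20+1=401,  q_1=20·1+0=20
→ (401, 20).  Check: 401²=160801, 402·20²=160800, difference 1.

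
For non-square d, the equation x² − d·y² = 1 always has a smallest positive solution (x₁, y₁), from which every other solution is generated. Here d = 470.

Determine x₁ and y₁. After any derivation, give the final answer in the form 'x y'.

1691 78

[21; 1,2,8,2,1,42] for √470; ℓ=6 ⇒ convergent index 5
a_0=21:  p_0=21·1+0=21,  q_0=21·0+1=1
…
a_4=2:  p_4=2·542+65=1149,  q_4=2·25+3=53
a_5=1:  p_5=1·1149+542=1691,  q_5=1·53+25=78
→ (1691, 78).  Check: 1691²=2859481, 470·78²=2859480, difference 1.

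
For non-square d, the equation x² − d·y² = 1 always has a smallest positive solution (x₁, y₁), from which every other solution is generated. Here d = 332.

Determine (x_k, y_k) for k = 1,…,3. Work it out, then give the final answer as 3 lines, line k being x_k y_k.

13447 738
361643617 19847772
9726043422151 533785979430

d=332: √d = [18; 4,1,1,8,1,1,4,36] (ℓ=8, even), read p_7/q_7
a_0=18:  p_0=18·1+0=18,  q_0=18·0+1=1
a_1=4:  p_1=4·18+1=73,  q_1=4·1+0=4
a_2=1:  p_2=1·73+18=91,  q_2=1·4+1=5
a_3=1:  p_3=1·91+73=164,  q_3=1·5+4=9
a_4=8:  p_4=8·164+91=1403,  q_4=8·9+5=77
a_5=1:  p_5=1·1403+164=1567,  q_5=1·77+9=86
a_6=1:  p_6=1·1567+1403=2970,  q_6=1·86+77=163
a_7=4:  p_7=4·2970+1567=13447,  q_7=4·163+86=738
(x₁, y₁) = (13447, 738);  13447² − 332·738² = 1 ✓
(x_2, y_2) = (13447·13447 + 332·738·738, 13447·738 + 738·13447) = (361643617, 19847772)
(x_3, y_3) = (13447·361643617 + 332·738·19847772, 13447·19847772 + 738·361643617) = (9726043422151, 533785979430)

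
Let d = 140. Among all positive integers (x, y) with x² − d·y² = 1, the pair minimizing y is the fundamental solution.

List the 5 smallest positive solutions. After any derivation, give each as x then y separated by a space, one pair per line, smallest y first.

71 6
10081 852
1431431 120978
203253121 17178024
28860511751 2439158430

d=140: √d = [11; 1,4,1,22] (ℓ=4, even), read p_3/q_3
step 0: (11, 1)  from 11·(1,0) + (0,1)
…
step 2: (59, 5)  from 4·(12,1) + (11,1)
step 3: (71, 6)  from 1·(59,5) + (12,1)
→ (71, 6).  Check: 71²=5041, 140·6²=5040, difference 1.
(71+6√140)^2 = 10081 + 852√140
(71+6√140)^3 = 1431431 + 120978√140
(71+6√140)^4 = 203253121 + 17178024√140
(71+6√140)^5 = 28860511751 + 2439158430√140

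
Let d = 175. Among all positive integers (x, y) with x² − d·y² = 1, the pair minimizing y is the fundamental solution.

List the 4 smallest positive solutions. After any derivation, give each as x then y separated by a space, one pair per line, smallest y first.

2024 153
8193151 619344
33165873224 2507104359
134255446617601 10148757825888

[13; 4,2,1,2,4,26] for √175; ℓ=6 ⇒ convergent index 5
k=0  a_k=13  p_k/q_k = 13/1
k=1  a_k=4  p_k/q_k = 53/4
k=2  a_k=2  p_k/q_k = 119/9
k=3  a_k=1  p_k/q_k = 172/13
k=4  a_k=2  p_k/q_k = 463/35
k=5  a_k=4  p_k/q_k = 2024/153
(x₁, y₁) = (2024, 153);  2024² − 175·153² = 1 ✓
(x_2, y_2) = (2024·2024 + 175·153·153, 2024·153 + 153·2024) = (8193151, 619344)
(x_3, y_3) = (2024·8193151 + 175·153·619344, 2024·619344 + 153·8193151) = (33165873224, 2507104359)
(x_4, y_4) = (2024·33165873224 + 175·153·2507104359, 2024·2507104359 + 153·33165873224) = (134255446617601, 10148757825888)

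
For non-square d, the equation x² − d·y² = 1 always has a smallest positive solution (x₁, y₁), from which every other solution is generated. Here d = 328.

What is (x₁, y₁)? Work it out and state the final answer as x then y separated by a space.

d=328: √d = [18; 9,36] (ℓ=2, even), read p_1/q_1
a_0=18:  p_0=18·1+0=18,  q_0=18·0+1=1
a_1=9:  p_1=9·18+1=163,  q_1=9·1+0=9
(x₁, y₁) = (163, 9);  163² − 328·9² = 1 ✓

163 9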